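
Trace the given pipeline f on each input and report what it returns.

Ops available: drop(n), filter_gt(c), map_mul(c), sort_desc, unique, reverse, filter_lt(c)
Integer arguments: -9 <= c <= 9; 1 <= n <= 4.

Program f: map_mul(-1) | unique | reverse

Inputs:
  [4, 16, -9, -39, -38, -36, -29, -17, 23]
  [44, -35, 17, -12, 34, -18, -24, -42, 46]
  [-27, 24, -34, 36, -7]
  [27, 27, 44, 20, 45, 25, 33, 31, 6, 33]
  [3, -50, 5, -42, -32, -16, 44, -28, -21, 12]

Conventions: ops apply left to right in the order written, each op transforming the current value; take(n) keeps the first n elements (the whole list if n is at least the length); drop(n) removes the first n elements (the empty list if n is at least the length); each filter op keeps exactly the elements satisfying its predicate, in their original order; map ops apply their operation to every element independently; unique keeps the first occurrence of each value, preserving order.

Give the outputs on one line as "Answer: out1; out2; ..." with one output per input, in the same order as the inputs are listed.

Execution, op by op:
  [4, 16, -9, -39, -38, -36, -29, -17, 23] -> [-4, -16, 9, 39, 38, 36, 29, 17, -23] -> [-4, -16, 9, 39, 38, 36, 29, 17, -23] -> [-23, 17, 29, 36, 38, 39, 9, -16, -4]
  [44, -35, 17, -12, 34, -18, -24, -42, 46] -> [-44, 35, -17, 12, -34, 18, 24, 42, -46] -> [-44, 35, -17, 12, -34, 18, 24, 42, -46] -> [-46, 42, 24, 18, -34, 12, -17, 35, -44]
  [-27, 24, -34, 36, -7] -> [27, -24, 34, -36, 7] -> [27, -24, 34, -36, 7] -> [7, -36, 34, -24, 27]
  [27, 27, 44, 20, 45, 25, 33, 31, 6, 33] -> [-27, -27, -44, -20, -45, -25, -33, -31, -6, -33] -> [-27, -44, -20, -45, -25, -33, -31, -6] -> [-6, -31, -33, -25, -45, -20, -44, -27]
  [3, -50, 5, -42, -32, -16, 44, -28, -21, 12] -> [-3, 50, -5, 42, 32, 16, -44, 28, 21, -12] -> [-3, 50, -5, 42, 32, 16, -44, 28, 21, -12] -> [-12, 21, 28, -44, 16, 32, 42, -5, 50, -3]

[-23, 17, 29, 36, 38, 39, 9, -16, -4]; [-46, 42, 24, 18, -34, 12, -17, 35, -44]; [7, -36, 34, -24, 27]; [-6, -31, -33, -25, -45, -20, -44, -27]; [-12, 21, 28, -44, 16, 32, 42, -5, 50, -3]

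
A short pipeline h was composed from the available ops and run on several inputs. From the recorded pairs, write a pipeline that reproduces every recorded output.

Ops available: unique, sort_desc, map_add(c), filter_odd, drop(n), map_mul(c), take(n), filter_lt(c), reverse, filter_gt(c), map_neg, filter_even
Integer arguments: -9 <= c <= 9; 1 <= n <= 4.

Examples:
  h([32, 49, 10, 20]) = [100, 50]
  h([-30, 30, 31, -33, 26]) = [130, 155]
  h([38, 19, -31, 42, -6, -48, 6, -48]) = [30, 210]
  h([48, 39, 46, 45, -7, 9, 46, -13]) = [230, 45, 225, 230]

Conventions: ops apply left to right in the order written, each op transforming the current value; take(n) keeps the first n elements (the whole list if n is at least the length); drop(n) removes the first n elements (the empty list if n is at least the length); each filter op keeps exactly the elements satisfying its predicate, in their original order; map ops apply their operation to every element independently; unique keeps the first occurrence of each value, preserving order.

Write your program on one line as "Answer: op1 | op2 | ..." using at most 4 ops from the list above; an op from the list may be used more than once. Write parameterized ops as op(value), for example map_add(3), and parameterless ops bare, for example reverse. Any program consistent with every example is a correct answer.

map_mul(5) | drop(2) | reverse | filter_gt(9)

Check, running the answer program on each example:
  [32, 49, 10, 20] -> [160, 245, 50, 100] -> [50, 100] -> [100, 50] -> [100, 50]
  [-30, 30, 31, -33, 26] -> [-150, 150, 155, -165, 130] -> [155, -165, 130] -> [130, -165, 155] -> [130, 155]
  [38, 19, -31, 42, -6, -48, 6, -48] -> [190, 95, -155, 210, -30, -240, 30, -240] -> [-155, 210, -30, -240, 30, -240] -> [-240, 30, -240, -30, 210, -155] -> [30, 210]
  [48, 39, 46, 45, -7, 9, 46, -13] -> [240, 195, 230, 225, -35, 45, 230, -65] -> [230, 225, -35, 45, 230, -65] -> [-65, 230, 45, -35, 225, 230] -> [230, 45, 225, 230]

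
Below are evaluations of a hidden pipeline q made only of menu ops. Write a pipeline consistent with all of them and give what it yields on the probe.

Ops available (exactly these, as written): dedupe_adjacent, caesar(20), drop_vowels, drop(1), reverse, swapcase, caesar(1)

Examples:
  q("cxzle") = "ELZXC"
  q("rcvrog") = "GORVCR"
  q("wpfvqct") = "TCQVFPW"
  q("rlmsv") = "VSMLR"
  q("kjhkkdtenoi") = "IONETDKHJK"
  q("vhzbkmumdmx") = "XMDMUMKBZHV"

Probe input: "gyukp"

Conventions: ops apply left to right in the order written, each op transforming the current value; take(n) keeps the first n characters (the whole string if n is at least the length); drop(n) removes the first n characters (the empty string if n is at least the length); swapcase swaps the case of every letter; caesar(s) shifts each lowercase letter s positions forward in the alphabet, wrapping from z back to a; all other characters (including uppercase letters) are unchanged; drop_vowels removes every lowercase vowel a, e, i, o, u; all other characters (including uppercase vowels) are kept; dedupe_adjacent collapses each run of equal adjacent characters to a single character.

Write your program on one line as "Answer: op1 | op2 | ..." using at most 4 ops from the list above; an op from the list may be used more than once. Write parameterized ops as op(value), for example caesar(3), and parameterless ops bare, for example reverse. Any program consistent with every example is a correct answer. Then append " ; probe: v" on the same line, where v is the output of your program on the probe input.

swapcase | reverse | dedupe_adjacent ; probe: "PKUYG"

Check, running the answer program on each example:
  "cxzle" -> "CXZLE" -> "ELZXC" -> "ELZXC"
  "rcvrog" -> "RCVROG" -> "GORVCR" -> "GORVCR"
  "wpfvqct" -> "WPFVQCT" -> "TCQVFPW" -> "TCQVFPW"
  "rlmsv" -> "RLMSV" -> "VSMLR" -> "VSMLR"
  "kjhkkdtenoi" -> "KJHKKDTENOI" -> "IONETDKKHJK" -> "IONETDKHJK"
  "vhzbkmumdmx" -> "VHZBKMUMDMX" -> "XMDMUMKBZHV" -> "XMDMUMKBZHV"
  probe: "gyukp" -> "GYUKP" -> "PKUYG" -> "PKUYG"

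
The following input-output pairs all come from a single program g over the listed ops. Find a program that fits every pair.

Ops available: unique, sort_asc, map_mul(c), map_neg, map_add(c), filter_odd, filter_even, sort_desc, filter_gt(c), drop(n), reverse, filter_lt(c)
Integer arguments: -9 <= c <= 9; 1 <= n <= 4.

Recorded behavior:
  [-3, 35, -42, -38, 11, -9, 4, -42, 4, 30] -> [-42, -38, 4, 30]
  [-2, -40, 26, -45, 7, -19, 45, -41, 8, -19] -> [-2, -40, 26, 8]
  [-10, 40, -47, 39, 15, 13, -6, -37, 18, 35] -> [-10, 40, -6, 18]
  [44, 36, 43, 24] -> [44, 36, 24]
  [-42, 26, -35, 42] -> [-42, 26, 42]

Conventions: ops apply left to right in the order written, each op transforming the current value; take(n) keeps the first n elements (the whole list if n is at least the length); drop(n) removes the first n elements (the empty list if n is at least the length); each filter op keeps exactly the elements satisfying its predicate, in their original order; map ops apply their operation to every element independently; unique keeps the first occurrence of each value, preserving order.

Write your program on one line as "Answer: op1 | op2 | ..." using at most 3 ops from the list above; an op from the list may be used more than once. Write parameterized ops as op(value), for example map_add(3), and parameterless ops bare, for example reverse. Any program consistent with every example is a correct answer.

filter_even | unique

Check, running the answer program on each example:
  [-3, 35, -42, -38, 11, -9, 4, -42, 4, 30] -> [-42, -38, 4, -42, 4, 30] -> [-42, -38, 4, 30]
  [-2, -40, 26, -45, 7, -19, 45, -41, 8, -19] -> [-2, -40, 26, 8] -> [-2, -40, 26, 8]
  [-10, 40, -47, 39, 15, 13, -6, -37, 18, 35] -> [-10, 40, -6, 18] -> [-10, 40, -6, 18]
  [44, 36, 43, 24] -> [44, 36, 24] -> [44, 36, 24]
  [-42, 26, -35, 42] -> [-42, 26, 42] -> [-42, 26, 42]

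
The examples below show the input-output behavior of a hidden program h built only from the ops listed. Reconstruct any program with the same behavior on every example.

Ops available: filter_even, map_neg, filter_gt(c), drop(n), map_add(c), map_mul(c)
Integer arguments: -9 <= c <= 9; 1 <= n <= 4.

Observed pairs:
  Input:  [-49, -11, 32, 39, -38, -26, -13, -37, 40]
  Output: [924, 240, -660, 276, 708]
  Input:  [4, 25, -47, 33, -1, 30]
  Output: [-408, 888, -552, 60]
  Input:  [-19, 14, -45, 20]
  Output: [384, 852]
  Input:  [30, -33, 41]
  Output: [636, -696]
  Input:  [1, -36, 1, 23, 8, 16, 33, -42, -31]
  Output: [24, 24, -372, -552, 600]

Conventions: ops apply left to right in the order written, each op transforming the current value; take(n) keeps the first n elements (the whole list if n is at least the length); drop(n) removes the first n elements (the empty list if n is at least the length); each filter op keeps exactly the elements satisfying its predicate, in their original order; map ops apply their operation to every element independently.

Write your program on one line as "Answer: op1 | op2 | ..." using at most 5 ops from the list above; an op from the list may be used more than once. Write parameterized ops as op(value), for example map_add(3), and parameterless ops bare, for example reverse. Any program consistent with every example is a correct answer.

map_mul(3) | map_add(1) | map_add(-8) | filter_even | map_mul(-6)

Check, running the answer program on each example:
  [-49, -11, 32, 39, -38, -26, -13, -37, 40] -> [-147, -33, 96, 117, -114, -78, -39, -111, 120] -> [-146, -32, 97, 118, -113, -77, -38, -110, 121] -> [-154, -40, 89, 110, -121, -85, -46, -118, 113] -> [-154, -40, 110, -46, -118] -> [924, 240, -660, 276, 708]
  [4, 25, -47, 33, -1, 30] -> [12, 75, -141, 99, -3, 90] -> [13, 76, -140, 100, -2, 91] -> [5, 68, -148, 92, -10, 83] -> [68, -148, 92, -10] -> [-408, 888, -552, 60]
  [-19, 14, -45, 20] -> [-57, 42, -135, 60] -> [-56, 43, -134, 61] -> [-64, 35, -142, 53] -> [-64, -142] -> [384, 852]
  [30, -33, 41] -> [90, -99, 123] -> [91, -98, 124] -> [83, -106, 116] -> [-106, 116] -> [636, -696]
  [1, -36, 1, 23, 8, 16, 33, -42, -31] -> [3, -108, 3, 69, 24, 48, 99, -126, -93] -> [4, -107, 4, 70, 25, 49, 100, -125, -92] -> [-4, -115, -4, 62, 17, 41, 92, -133, -100] -> [-4, -4, 62, 92, -100] -> [24, 24, -372, -552, 600]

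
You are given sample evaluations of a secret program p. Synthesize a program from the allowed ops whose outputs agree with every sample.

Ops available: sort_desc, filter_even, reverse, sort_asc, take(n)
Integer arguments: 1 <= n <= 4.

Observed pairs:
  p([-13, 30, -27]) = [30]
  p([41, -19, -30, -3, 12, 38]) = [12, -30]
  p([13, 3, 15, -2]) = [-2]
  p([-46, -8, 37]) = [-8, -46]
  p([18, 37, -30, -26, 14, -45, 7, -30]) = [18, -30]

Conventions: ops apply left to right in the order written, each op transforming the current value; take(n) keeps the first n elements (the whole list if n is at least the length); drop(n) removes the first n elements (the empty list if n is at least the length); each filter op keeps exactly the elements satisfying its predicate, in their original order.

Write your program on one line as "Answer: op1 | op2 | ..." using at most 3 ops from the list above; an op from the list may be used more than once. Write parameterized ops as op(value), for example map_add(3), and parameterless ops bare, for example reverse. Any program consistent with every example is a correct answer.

filter_even | take(2) | sort_desc

Check, running the answer program on each example:
  [-13, 30, -27] -> [30] -> [30] -> [30]
  [41, -19, -30, -3, 12, 38] -> [-30, 12, 38] -> [-30, 12] -> [12, -30]
  [13, 3, 15, -2] -> [-2] -> [-2] -> [-2]
  [-46, -8, 37] -> [-46, -8] -> [-46, -8] -> [-8, -46]
  [18, 37, -30, -26, 14, -45, 7, -30] -> [18, -30, -26, 14, -30] -> [18, -30] -> [18, -30]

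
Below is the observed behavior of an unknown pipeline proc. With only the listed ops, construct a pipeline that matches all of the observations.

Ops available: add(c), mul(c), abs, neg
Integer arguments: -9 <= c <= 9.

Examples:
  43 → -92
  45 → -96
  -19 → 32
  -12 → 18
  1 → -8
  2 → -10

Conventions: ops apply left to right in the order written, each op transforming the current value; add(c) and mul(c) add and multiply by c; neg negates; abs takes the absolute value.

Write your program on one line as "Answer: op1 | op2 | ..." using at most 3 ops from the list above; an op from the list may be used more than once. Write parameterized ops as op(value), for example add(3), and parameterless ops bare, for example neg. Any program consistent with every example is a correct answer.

add(3) | mul(2) | neg

Check, running the answer program on each example:
  43 -> 46 -> 92 -> -92
  45 -> 48 -> 96 -> -96
  -19 -> -16 -> -32 -> 32
  -12 -> -9 -> -18 -> 18
  1 -> 4 -> 8 -> -8
  2 -> 5 -> 10 -> -10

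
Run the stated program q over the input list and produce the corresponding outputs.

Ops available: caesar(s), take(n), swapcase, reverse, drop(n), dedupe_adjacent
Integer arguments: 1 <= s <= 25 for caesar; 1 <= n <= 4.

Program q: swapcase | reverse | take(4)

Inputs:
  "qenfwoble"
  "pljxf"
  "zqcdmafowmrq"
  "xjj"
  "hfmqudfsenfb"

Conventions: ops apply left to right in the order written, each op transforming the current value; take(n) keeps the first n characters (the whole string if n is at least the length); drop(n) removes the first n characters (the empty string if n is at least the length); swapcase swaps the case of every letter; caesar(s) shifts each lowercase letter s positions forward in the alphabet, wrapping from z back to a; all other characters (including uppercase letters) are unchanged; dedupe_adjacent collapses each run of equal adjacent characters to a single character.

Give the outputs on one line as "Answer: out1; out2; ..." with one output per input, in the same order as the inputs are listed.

"ELBO"; "FXJL"; "QRMW"; "JJX"; "BFNE"

Execution, op by op:
  "qenfwoble" -> "QENFWOBLE" -> "ELBOWFNEQ" -> "ELBO"
  "pljxf" -> "PLJXF" -> "FXJLP" -> "FXJL"
  "zqcdmafowmrq" -> "ZQCDMAFOWMRQ" -> "QRMWOFAMDCQZ" -> "QRMW"
  "xjj" -> "XJJ" -> "JJX" -> "JJX"
  "hfmqudfsenfb" -> "HFMQUDFSENFB" -> "BFNESFDUQMFH" -> "BFNE"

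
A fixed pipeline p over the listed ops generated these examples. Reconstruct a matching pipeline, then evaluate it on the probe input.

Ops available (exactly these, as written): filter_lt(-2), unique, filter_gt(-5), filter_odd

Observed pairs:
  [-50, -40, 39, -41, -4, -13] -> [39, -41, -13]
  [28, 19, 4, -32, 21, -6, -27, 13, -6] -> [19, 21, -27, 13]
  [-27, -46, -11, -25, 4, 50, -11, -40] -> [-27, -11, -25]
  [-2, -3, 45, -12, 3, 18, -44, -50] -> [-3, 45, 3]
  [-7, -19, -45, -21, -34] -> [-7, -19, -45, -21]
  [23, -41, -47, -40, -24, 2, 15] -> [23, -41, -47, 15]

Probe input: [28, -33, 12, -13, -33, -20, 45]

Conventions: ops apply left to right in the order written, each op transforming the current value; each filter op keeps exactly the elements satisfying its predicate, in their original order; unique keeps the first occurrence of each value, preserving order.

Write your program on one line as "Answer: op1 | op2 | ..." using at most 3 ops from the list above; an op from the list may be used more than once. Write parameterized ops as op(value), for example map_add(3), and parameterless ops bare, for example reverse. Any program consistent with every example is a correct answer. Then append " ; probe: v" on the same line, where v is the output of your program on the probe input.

unique | filter_odd ; probe: [-33, -13, 45]

Check, running the answer program on each example:
  [-50, -40, 39, -41, -4, -13] -> [-50, -40, 39, -41, -4, -13] -> [39, -41, -13]
  [28, 19, 4, -32, 21, -6, -27, 13, -6] -> [28, 19, 4, -32, 21, -6, -27, 13] -> [19, 21, -27, 13]
  [-27, -46, -11, -25, 4, 50, -11, -40] -> [-27, -46, -11, -25, 4, 50, -40] -> [-27, -11, -25]
  [-2, -3, 45, -12, 3, 18, -44, -50] -> [-2, -3, 45, -12, 3, 18, -44, -50] -> [-3, 45, 3]
  [-7, -19, -45, -21, -34] -> [-7, -19, -45, -21, -34] -> [-7, -19, -45, -21]
  [23, -41, -47, -40, -24, 2, 15] -> [23, -41, -47, -40, -24, 2, 15] -> [23, -41, -47, 15]
  probe: [28, -33, 12, -13, -33, -20, 45] -> [28, -33, 12, -13, -20, 45] -> [-33, -13, 45]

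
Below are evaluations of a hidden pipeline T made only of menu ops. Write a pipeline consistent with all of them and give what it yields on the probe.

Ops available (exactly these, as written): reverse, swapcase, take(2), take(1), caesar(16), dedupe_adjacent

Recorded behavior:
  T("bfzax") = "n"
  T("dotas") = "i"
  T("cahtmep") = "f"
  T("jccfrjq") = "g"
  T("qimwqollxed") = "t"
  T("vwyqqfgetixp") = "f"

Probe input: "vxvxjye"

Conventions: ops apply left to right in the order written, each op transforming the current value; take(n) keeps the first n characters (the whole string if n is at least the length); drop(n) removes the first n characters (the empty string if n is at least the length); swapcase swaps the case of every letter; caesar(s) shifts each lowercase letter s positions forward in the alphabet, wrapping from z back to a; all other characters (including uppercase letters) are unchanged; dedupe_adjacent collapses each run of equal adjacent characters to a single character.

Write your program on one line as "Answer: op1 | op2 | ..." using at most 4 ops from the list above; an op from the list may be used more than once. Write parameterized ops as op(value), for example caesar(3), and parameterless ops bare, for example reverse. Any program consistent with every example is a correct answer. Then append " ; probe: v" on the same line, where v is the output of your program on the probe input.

reverse | caesar(16) | take(1) ; probe: "u"

Check, running the answer program on each example:
  "bfzax" -> "xazfb" -> "nqpvr" -> "n"
  "dotas" -> "satod" -> "iqjet" -> "i"
  "cahtmep" -> "pemthac" -> "fucjxqs" -> "f"
  "jccfrjq" -> "qjrfccj" -> "gzhvssz" -> "g"
  "qimwqollxed" -> "dexlloqwmiq" -> "tunbbegmcyg" -> "t"
  "vwyqqfgetixp" -> "pxitegfqqywv" -> "fnyjuwvggoml" -> "f"
  probe: "vxvxjye" -> "eyjxvxv" -> "uoznlnl" -> "u"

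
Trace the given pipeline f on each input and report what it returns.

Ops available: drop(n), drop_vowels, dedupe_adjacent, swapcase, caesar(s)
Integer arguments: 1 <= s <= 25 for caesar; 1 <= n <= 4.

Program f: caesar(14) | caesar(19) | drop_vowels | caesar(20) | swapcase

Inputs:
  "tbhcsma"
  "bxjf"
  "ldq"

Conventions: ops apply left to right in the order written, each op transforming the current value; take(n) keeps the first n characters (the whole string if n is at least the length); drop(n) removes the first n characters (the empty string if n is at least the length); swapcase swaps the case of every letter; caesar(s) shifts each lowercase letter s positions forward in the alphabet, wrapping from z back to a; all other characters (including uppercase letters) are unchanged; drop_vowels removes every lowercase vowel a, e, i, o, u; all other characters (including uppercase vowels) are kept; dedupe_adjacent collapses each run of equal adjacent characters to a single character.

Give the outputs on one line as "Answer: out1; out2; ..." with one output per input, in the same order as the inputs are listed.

Execution, op by op:
  "tbhcsma" -> "hpvqgao" -> "aiojzth" -> "jzth" -> "dtnb" -> "DTNB"
  "bxjf" -> "plxt" -> "ieqm" -> "qm" -> "kg" -> "KG"
  "ldq" -> "zre" -> "skx" -> "skx" -> "mer" -> "MER"

"DTNB"; "KG"; "MER"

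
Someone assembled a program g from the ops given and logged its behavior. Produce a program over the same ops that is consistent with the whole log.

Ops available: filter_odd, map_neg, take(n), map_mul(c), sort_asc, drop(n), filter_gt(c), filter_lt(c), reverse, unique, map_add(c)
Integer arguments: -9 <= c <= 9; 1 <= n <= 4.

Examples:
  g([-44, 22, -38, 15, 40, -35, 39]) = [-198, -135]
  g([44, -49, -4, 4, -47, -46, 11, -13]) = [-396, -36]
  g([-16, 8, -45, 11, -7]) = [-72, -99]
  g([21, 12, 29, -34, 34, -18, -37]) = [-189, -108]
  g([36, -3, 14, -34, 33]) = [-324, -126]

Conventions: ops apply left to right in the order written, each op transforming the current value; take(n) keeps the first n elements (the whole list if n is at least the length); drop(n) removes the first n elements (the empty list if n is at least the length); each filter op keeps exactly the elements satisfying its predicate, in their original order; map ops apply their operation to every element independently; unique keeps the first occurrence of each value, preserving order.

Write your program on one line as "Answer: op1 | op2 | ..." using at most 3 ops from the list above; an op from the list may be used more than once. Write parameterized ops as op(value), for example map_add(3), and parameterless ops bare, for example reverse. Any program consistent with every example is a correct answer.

map_mul(-9) | filter_lt(-2) | take(2)

Check, running the answer program on each example:
  [-44, 22, -38, 15, 40, -35, 39] -> [396, -198, 342, -135, -360, 315, -351] -> [-198, -135, -360, -351] -> [-198, -135]
  [44, -49, -4, 4, -47, -46, 11, -13] -> [-396, 441, 36, -36, 423, 414, -99, 117] -> [-396, -36, -99] -> [-396, -36]
  [-16, 8, -45, 11, -7] -> [144, -72, 405, -99, 63] -> [-72, -99] -> [-72, -99]
  [21, 12, 29, -34, 34, -18, -37] -> [-189, -108, -261, 306, -306, 162, 333] -> [-189, -108, -261, -306] -> [-189, -108]
  [36, -3, 14, -34, 33] -> [-324, 27, -126, 306, -297] -> [-324, -126, -297] -> [-324, -126]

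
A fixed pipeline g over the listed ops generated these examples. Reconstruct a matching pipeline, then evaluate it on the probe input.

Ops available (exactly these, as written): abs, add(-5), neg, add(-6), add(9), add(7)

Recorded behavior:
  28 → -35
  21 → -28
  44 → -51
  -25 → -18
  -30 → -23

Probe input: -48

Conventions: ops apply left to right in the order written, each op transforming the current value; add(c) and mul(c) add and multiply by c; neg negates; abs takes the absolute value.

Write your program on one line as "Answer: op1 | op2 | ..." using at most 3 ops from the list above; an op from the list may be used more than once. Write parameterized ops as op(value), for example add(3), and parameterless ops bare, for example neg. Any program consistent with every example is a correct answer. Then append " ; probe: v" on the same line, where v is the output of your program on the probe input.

add(7) | abs | neg ; probe: -41

Check, running the answer program on each example:
  28 -> 35 -> 35 -> -35
  21 -> 28 -> 28 -> -28
  44 -> 51 -> 51 -> -51
  -25 -> -18 -> 18 -> -18
  -30 -> -23 -> 23 -> -23
  probe: -48 -> -41 -> 41 -> -41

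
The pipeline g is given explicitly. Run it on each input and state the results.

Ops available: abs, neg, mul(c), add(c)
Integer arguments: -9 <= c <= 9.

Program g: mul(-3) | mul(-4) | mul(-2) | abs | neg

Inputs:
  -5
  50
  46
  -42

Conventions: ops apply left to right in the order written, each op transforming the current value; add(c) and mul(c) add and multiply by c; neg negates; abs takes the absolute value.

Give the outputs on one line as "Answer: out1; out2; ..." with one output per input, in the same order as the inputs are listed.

Execution, op by op:
  -5 -> 15 -> -60 -> 120 -> 120 -> -120
  50 -> -150 -> 600 -> -1200 -> 1200 -> -1200
  46 -> -138 -> 552 -> -1104 -> 1104 -> -1104
  -42 -> 126 -> -504 -> 1008 -> 1008 -> -1008

-120; -1200; -1104; -1008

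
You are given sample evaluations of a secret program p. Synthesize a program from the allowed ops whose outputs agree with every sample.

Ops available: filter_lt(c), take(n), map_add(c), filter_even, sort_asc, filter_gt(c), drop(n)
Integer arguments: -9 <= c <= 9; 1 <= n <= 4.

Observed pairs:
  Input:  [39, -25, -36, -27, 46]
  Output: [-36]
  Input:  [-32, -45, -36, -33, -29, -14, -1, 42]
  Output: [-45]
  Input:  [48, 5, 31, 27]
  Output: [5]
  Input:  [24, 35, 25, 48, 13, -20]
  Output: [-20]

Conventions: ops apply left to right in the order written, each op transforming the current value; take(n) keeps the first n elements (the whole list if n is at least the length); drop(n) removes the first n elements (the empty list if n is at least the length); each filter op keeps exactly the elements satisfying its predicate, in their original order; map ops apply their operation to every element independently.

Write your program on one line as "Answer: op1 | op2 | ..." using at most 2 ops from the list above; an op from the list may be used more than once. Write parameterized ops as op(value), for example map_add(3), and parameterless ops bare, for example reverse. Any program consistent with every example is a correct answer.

sort_asc | take(1)

Check, running the answer program on each example:
  [39, -25, -36, -27, 46] -> [-36, -27, -25, 39, 46] -> [-36]
  [-32, -45, -36, -33, -29, -14, -1, 42] -> [-45, -36, -33, -32, -29, -14, -1, 42] -> [-45]
  [48, 5, 31, 27] -> [5, 27, 31, 48] -> [5]
  [24, 35, 25, 48, 13, -20] -> [-20, 13, 24, 25, 35, 48] -> [-20]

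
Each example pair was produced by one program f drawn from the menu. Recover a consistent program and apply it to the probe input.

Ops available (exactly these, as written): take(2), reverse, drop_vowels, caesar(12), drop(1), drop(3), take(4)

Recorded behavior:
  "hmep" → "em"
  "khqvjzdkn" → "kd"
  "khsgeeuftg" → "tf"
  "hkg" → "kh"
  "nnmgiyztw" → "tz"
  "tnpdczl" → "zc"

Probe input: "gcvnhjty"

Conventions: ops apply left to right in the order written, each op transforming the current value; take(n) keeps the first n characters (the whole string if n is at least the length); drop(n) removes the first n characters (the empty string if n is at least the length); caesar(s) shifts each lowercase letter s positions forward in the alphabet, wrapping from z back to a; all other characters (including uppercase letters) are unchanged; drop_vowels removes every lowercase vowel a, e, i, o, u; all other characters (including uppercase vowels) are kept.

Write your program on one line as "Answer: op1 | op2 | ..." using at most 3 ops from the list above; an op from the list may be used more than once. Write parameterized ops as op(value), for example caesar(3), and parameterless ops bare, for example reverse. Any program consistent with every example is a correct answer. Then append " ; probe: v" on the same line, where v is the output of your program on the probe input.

reverse | drop(1) | take(2) ; probe: "tj"

Check, running the answer program on each example:
  "hmep" -> "pemh" -> "emh" -> "em"
  "khqvjzdkn" -> "nkdzjvqhk" -> "kdzjvqhk" -> "kd"
  "khsgeeuftg" -> "gtfueegshk" -> "tfueegshk" -> "tf"
  "hkg" -> "gkh" -> "kh" -> "kh"
  "nnmgiyztw" -> "wtzyigmnn" -> "tzyigmnn" -> "tz"
  "tnpdczl" -> "lzcdpnt" -> "zcdpnt" -> "zc"
  probe: "gcvnhjty" -> "ytjhnvcg" -> "tjhnvcg" -> "tj"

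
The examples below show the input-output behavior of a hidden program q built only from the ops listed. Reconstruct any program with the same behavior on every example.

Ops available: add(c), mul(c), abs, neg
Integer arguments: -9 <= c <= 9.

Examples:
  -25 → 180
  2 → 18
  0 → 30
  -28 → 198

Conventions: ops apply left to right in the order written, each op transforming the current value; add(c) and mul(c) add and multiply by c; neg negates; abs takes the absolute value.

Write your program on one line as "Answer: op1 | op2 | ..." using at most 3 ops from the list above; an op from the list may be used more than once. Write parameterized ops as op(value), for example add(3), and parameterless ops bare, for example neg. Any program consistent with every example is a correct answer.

add(-5) | mul(-2) | mul(3)

Check, running the answer program on each example:
  -25 -> -30 -> 60 -> 180
  2 -> -3 -> 6 -> 18
  0 -> -5 -> 10 -> 30
  -28 -> -33 -> 66 -> 198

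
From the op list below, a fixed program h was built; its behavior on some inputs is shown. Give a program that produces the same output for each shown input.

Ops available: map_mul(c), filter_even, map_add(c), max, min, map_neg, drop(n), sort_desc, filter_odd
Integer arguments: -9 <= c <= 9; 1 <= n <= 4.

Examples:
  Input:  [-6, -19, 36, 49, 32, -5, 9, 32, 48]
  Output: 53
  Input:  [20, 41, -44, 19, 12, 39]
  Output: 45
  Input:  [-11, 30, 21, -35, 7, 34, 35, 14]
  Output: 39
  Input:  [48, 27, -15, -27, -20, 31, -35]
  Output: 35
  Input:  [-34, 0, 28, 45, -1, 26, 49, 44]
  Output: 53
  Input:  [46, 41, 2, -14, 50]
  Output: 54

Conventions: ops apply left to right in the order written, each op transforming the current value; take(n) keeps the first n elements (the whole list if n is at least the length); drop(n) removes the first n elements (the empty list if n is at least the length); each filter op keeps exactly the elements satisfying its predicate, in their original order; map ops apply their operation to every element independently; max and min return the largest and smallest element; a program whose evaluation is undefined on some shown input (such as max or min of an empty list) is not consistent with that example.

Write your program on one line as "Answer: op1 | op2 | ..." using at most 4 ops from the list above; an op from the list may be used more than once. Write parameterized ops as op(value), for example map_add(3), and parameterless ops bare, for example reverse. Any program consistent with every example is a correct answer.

map_add(4) | drop(1) | max

Check, running the answer program on each example:
  [-6, -19, 36, 49, 32, -5, 9, 32, 48] -> [-2, -15, 40, 53, 36, -1, 13, 36, 52] -> [-15, 40, 53, 36, -1, 13, 36, 52] -> 53
  [20, 41, -44, 19, 12, 39] -> [24, 45, -40, 23, 16, 43] -> [45, -40, 23, 16, 43] -> 45
  [-11, 30, 21, -35, 7, 34, 35, 14] -> [-7, 34, 25, -31, 11, 38, 39, 18] -> [34, 25, -31, 11, 38, 39, 18] -> 39
  [48, 27, -15, -27, -20, 31, -35] -> [52, 31, -11, -23, -16, 35, -31] -> [31, -11, -23, -16, 35, -31] -> 35
  [-34, 0, 28, 45, -1, 26, 49, 44] -> [-30, 4, 32, 49, 3, 30, 53, 48] -> [4, 32, 49, 3, 30, 53, 48] -> 53
  [46, 41, 2, -14, 50] -> [50, 45, 6, -10, 54] -> [45, 6, -10, 54] -> 54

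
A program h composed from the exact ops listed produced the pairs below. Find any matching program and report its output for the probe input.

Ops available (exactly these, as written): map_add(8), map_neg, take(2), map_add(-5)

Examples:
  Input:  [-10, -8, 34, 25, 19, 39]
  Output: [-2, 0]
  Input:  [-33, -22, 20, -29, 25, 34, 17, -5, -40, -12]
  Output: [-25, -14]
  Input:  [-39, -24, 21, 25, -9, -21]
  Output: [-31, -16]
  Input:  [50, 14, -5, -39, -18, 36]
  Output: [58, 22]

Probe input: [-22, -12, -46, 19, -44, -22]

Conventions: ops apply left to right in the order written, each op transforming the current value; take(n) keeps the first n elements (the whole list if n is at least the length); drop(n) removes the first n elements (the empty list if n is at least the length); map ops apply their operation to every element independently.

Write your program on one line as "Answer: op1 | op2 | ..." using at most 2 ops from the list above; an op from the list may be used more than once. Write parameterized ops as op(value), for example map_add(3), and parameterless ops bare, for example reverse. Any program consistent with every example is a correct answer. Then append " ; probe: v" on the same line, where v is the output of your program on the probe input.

map_add(8) | take(2) ; probe: [-14, -4]

Check, running the answer program on each example:
  [-10, -8, 34, 25, 19, 39] -> [-2, 0, 42, 33, 27, 47] -> [-2, 0]
  [-33, -22, 20, -29, 25, 34, 17, -5, -40, -12] -> [-25, -14, 28, -21, 33, 42, 25, 3, -32, -4] -> [-25, -14]
  [-39, -24, 21, 25, -9, -21] -> [-31, -16, 29, 33, -1, -13] -> [-31, -16]
  [50, 14, -5, -39, -18, 36] -> [58, 22, 3, -31, -10, 44] -> [58, 22]
  probe: [-22, -12, -46, 19, -44, -22] -> [-14, -4, -38, 27, -36, -14] -> [-14, -4]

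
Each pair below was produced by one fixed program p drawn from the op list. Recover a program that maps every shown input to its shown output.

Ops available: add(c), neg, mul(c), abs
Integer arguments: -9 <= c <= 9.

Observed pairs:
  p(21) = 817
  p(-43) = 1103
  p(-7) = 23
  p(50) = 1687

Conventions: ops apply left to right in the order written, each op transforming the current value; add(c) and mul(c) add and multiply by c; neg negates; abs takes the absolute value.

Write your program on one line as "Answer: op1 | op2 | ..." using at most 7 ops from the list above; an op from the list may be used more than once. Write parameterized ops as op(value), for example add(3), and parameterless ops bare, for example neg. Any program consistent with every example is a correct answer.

add(6) | mul(-5) | neg | mul(6) | add(7) | abs

Check, running the answer program on each example:
  21 -> 27 -> -135 -> 135 -> 810 -> 817 -> 817
  -43 -> -37 -> 185 -> -185 -> -1110 -> -1103 -> 1103
  -7 -> -1 -> 5 -> -5 -> -30 -> -23 -> 23
  50 -> 56 -> -280 -> 280 -> 1680 -> 1687 -> 1687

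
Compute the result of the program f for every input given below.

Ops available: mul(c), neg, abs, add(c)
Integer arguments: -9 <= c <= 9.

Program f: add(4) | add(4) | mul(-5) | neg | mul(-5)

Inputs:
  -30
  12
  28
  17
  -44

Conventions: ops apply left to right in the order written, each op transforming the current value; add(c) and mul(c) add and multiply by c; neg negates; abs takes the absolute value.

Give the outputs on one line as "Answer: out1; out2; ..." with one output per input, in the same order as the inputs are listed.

550; -500; -900; -625; 900

Execution, op by op:
  -30 -> -26 -> -22 -> 110 -> -110 -> 550
  12 -> 16 -> 20 -> -100 -> 100 -> -500
  28 -> 32 -> 36 -> -180 -> 180 -> -900
  17 -> 21 -> 25 -> -125 -> 125 -> -625
  -44 -> -40 -> -36 -> 180 -> -180 -> 900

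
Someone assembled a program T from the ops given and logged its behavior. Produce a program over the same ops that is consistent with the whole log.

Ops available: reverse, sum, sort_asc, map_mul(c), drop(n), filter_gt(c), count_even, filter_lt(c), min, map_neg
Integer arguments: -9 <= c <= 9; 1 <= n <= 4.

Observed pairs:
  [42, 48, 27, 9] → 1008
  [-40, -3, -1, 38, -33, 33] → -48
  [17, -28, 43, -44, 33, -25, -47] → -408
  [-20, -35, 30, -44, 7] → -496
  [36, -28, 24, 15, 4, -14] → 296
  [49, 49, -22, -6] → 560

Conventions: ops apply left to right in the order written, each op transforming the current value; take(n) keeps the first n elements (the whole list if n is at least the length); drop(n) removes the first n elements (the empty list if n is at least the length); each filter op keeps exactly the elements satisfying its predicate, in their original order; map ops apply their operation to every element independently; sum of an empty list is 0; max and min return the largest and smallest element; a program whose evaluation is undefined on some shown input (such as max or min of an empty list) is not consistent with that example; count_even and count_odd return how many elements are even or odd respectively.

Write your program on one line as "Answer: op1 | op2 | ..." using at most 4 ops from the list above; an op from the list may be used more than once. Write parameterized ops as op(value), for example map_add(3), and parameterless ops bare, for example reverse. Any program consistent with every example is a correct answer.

map_mul(-8) | map_neg | sum

Check, running the answer program on each example:
  [42, 48, 27, 9] -> [-336, -384, -216, -72] -> [336, 384, 216, 72] -> 1008
  [-40, -3, -1, 38, -33, 33] -> [320, 24, 8, -304, 264, -264] -> [-320, -24, -8, 304, -264, 264] -> -48
  [17, -28, 43, -44, 33, -25, -47] -> [-136, 224, -344, 352, -264, 200, 376] -> [136, -224, 344, -352, 264, -200, -376] -> -408
  [-20, -35, 30, -44, 7] -> [160, 280, -240, 352, -56] -> [-160, -280, 240, -352, 56] -> -496
  [36, -28, 24, 15, 4, -14] -> [-288, 224, -192, -120, -32, 112] -> [288, -224, 192, 120, 32, -112] -> 296
  [49, 49, -22, -6] -> [-392, -392, 176, 48] -> [392, 392, -176, -48] -> 560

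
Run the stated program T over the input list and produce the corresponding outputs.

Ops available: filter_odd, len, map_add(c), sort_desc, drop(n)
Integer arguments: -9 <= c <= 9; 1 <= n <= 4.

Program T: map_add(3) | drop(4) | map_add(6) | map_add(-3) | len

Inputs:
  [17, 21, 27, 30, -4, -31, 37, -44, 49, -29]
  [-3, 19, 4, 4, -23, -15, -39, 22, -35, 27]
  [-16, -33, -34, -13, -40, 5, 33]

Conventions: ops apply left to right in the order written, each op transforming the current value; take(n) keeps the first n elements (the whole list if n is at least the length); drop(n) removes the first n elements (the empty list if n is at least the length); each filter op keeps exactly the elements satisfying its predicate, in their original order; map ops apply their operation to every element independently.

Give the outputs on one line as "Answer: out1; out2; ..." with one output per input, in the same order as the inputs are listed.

6; 6; 3

Execution, op by op:
  [17, 21, 27, 30, -4, -31, 37, -44, 49, -29] -> [20, 24, 30, 33, -1, -28, 40, -41, 52, -26] -> [-1, -28, 40, -41, 52, -26] -> [5, -22, 46, -35, 58, -20] -> [2, -25, 43, -38, 55, -23] -> 6
  [-3, 19, 4, 4, -23, -15, -39, 22, -35, 27] -> [0, 22, 7, 7, -20, -12, -36, 25, -32, 30] -> [-20, -12, -36, 25, -32, 30] -> [-14, -6, -30, 31, -26, 36] -> [-17, -9, -33, 28, -29, 33] -> 6
  [-16, -33, -34, -13, -40, 5, 33] -> [-13, -30, -31, -10, -37, 8, 36] -> [-37, 8, 36] -> [-31, 14, 42] -> [-34, 11, 39] -> 3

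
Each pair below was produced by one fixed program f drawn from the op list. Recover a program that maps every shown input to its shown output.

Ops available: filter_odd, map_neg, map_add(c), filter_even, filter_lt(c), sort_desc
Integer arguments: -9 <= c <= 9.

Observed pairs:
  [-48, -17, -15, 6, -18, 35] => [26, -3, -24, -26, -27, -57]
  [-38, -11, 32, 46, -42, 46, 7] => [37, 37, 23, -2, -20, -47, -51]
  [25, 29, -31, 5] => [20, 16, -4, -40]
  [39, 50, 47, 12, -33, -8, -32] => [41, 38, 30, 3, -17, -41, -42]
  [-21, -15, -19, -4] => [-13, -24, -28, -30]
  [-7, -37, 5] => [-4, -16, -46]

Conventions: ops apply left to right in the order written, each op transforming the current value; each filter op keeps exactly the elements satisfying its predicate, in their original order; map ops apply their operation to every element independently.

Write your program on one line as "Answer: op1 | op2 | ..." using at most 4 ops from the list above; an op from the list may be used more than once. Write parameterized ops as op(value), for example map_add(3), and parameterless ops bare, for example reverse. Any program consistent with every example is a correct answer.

sort_desc | map_add(-7) | map_add(6) | map_add(-8)

Check, running the answer program on each example:
  [-48, -17, -15, 6, -18, 35] -> [35, 6, -15, -17, -18, -48] -> [28, -1, -22, -24, -25, -55] -> [34, 5, -16, -18, -19, -49] -> [26, -3, -24, -26, -27, -57]
  [-38, -11, 32, 46, -42, 46, 7] -> [46, 46, 32, 7, -11, -38, -42] -> [39, 39, 25, 0, -18, -45, -49] -> [45, 45, 31, 6, -12, -39, -43] -> [37, 37, 23, -2, -20, -47, -51]
  [25, 29, -31, 5] -> [29, 25, 5, -31] -> [22, 18, -2, -38] -> [28, 24, 4, -32] -> [20, 16, -4, -40]
  [39, 50, 47, 12, -33, -8, -32] -> [50, 47, 39, 12, -8, -32, -33] -> [43, 40, 32, 5, -15, -39, -40] -> [49, 46, 38, 11, -9, -33, -34] -> [41, 38, 30, 3, -17, -41, -42]
  [-21, -15, -19, -4] -> [-4, -15, -19, -21] -> [-11, -22, -26, -28] -> [-5, -16, -20, -22] -> [-13, -24, -28, -30]
  [-7, -37, 5] -> [5, -7, -37] -> [-2, -14, -44] -> [4, -8, -38] -> [-4, -16, -46]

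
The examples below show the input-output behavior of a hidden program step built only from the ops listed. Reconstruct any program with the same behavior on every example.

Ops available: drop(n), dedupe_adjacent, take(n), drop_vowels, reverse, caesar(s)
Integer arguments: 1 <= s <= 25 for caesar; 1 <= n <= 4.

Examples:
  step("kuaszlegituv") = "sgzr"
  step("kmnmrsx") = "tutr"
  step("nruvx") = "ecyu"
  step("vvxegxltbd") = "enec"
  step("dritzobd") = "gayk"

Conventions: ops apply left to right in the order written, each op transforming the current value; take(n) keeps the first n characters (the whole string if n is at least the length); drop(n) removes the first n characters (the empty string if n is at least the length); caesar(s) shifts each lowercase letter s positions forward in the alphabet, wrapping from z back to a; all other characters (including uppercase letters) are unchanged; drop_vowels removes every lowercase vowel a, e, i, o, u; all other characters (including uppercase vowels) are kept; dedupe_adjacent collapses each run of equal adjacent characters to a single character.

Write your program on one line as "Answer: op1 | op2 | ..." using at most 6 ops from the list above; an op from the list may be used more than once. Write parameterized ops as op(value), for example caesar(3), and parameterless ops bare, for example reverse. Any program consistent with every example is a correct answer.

drop_vowels | dedupe_adjacent | take(4) | caesar(7) | reverse

Check, running the answer program on each example:
  "kuaszlegituv" -> "kszlgtv" -> "kszlgtv" -> "kszl" -> "rzgs" -> "sgzr"
  "kmnmrsx" -> "kmnmrsx" -> "kmnmrsx" -> "kmnm" -> "rtut" -> "tutr"
  "nruvx" -> "nrvx" -> "nrvx" -> "nrvx" -> "uyce" -> "ecyu"
  "vvxegxltbd" -> "vvxgxltbd" -> "vxgxltbd" -> "vxgx" -> "cene" -> "enec"
  "dritzobd" -> "drtzbd" -> "drtzbd" -> "drtz" -> "kyag" -> "gayk"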